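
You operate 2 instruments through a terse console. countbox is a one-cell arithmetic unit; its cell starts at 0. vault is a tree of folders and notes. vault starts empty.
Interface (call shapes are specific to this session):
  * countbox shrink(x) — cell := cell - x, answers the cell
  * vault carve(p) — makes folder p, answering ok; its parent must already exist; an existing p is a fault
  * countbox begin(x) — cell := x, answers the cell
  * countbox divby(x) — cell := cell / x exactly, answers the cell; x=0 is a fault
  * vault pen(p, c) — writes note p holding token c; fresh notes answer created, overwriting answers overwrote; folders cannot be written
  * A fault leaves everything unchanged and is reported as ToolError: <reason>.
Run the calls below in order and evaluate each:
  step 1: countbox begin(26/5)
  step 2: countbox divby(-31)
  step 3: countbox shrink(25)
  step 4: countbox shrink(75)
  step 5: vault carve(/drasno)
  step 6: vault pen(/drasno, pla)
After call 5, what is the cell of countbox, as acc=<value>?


Answer: acc=-15526/155

Derivation:
$ countbox begin x: 26/5
:: 26/5
$ countbox divby x: -31
:: -26/155
$ countbox shrink x: 25
:: -3901/155
$ countbox shrink x: 75
:: -15526/155
$ vault carve p: /drasno
:: ok
$ vault pen p: /drasno c: pla
:: ToolError: is a directory


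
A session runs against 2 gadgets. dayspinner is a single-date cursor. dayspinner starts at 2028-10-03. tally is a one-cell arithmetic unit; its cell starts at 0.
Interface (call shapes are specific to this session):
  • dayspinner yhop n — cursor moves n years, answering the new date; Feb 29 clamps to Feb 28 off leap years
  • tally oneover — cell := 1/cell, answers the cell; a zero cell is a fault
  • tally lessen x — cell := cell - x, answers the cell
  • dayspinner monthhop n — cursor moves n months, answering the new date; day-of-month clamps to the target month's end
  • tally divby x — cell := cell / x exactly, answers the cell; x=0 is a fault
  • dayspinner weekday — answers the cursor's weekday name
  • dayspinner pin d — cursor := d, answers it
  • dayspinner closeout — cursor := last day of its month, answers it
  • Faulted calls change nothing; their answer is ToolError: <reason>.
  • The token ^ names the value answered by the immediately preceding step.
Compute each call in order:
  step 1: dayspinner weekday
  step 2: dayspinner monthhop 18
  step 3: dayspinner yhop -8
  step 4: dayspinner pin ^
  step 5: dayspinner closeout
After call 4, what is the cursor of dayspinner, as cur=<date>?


Answer: cur=2022-04-03

Derivation:
> dayspinner weekday
:: Tuesday
> dayspinner monthhop n→18
:: 2030-04-03
> dayspinner yhop n→-8
:: 2022-04-03
> dayspinner pin d→^
:: 2022-04-03
> dayspinner closeout
:: 2022-04-30


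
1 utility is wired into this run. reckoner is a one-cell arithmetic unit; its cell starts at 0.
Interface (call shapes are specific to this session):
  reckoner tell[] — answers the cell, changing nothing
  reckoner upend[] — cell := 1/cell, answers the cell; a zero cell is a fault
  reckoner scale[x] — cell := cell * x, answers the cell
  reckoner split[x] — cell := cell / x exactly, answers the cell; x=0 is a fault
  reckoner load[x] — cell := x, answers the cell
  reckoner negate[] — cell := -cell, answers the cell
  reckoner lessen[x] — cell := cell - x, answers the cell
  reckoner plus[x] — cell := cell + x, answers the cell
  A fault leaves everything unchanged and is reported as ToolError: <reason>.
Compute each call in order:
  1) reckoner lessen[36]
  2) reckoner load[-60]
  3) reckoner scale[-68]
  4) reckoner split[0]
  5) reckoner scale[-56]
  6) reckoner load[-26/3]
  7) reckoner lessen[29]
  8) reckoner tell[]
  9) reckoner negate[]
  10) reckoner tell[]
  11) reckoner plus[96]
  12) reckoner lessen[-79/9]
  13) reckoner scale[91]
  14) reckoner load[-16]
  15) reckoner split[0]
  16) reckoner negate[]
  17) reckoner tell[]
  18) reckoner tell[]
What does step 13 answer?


Answer: 116662/9

Derivation:
-> reckoner lessen(x→36)
<- -36
-> reckoner load(x→-60)
<- -60
-> reckoner scale(x→-68)
<- 4080
-> reckoner split(x→0)
<- ToolError: division by zero
-> reckoner scale(x→-56)
<- -228480
-> reckoner load(x→-26/3)
<- -26/3
-> reckoner lessen(x→29)
<- -113/3
-> reckoner tell()
<- -113/3
-> reckoner negate()
<- 113/3
-> reckoner tell()
<- 113/3
-> reckoner plus(x→96)
<- 401/3
-> reckoner lessen(x→-79/9)
<- 1282/9
-> reckoner scale(x→91)
<- 116662/9
-> reckoner load(x→-16)
<- -16
-> reckoner split(x→0)
<- ToolError: division by zero
-> reckoner negate()
<- 16
-> reckoner tell()
<- 16
-> reckoner tell()
<- 16


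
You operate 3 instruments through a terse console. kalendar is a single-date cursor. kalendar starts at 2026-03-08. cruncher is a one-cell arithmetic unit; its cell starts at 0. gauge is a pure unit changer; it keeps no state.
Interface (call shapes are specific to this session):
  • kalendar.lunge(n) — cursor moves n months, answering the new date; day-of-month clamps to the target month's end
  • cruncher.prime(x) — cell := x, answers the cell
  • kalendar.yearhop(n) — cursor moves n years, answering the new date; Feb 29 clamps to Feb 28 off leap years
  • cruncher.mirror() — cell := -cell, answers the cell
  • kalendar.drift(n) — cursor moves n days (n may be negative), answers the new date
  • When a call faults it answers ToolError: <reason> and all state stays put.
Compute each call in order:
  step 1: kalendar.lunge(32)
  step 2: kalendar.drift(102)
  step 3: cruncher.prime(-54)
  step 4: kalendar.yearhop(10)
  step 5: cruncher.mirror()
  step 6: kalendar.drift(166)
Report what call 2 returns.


Answer: 2029-02-18

Derivation:
>> kalendar.lunge(n=32)
<< 2028-11-08
>> kalendar.drift(n=102)
<< 2029-02-18
>> cruncher.prime(x=-54)
<< -54
>> kalendar.yearhop(n=10)
<< 2039-02-18
>> cruncher.mirror()
<< 54
>> kalendar.drift(n=166)
<< 2039-08-03


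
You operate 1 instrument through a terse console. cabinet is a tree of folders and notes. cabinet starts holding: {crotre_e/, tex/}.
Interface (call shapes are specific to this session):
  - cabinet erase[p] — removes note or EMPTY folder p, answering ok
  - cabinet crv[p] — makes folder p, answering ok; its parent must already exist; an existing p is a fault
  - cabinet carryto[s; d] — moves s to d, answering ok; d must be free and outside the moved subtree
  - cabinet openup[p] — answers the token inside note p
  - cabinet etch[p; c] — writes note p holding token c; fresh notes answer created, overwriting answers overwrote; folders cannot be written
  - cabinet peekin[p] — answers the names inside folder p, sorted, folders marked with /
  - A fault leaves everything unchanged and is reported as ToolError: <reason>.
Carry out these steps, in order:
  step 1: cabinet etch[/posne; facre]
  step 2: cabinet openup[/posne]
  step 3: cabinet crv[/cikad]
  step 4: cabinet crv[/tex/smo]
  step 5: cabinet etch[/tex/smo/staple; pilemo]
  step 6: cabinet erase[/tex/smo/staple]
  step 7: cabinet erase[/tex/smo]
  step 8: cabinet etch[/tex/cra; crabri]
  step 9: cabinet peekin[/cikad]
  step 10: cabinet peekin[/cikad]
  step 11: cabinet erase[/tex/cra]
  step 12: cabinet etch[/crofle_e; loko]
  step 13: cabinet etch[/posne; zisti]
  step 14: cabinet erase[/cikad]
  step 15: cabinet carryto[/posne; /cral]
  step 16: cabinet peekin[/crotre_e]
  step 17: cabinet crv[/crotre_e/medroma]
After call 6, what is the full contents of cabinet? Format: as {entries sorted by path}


-> cabinet etch(p: /posne, c: facre)
<- created
-> cabinet openup(p: /posne)
<- facre
-> cabinet crv(p: /cikad)
<- ok
-> cabinet crv(p: /tex/smo)
<- ok
-> cabinet etch(p: /tex/smo/staple, c: pilemo)
<- created
-> cabinet erase(p: /tex/smo/staple)
<- ok
-> cabinet erase(p: /tex/smo)
<- ok
-> cabinet etch(p: /tex/cra, c: crabri)
<- created
-> cabinet peekin(p: /cikad)
<- []
-> cabinet peekin(p: /cikad)
<- []
-> cabinet erase(p: /tex/cra)
<- ok
-> cabinet etch(p: /crofle_e, c: loko)
<- created
-> cabinet etch(p: /posne, c: zisti)
<- overwrote
-> cabinet erase(p: /cikad)
<- ok
-> cabinet carryto(s: /posne, d: /cral)
<- ok
-> cabinet peekin(p: /crotre_e)
<- []
-> cabinet crv(p: /crotre_e/medroma)
<- ok

Answer: {cikad/, crotre_e/, posne=facre, tex/, tex/smo/}


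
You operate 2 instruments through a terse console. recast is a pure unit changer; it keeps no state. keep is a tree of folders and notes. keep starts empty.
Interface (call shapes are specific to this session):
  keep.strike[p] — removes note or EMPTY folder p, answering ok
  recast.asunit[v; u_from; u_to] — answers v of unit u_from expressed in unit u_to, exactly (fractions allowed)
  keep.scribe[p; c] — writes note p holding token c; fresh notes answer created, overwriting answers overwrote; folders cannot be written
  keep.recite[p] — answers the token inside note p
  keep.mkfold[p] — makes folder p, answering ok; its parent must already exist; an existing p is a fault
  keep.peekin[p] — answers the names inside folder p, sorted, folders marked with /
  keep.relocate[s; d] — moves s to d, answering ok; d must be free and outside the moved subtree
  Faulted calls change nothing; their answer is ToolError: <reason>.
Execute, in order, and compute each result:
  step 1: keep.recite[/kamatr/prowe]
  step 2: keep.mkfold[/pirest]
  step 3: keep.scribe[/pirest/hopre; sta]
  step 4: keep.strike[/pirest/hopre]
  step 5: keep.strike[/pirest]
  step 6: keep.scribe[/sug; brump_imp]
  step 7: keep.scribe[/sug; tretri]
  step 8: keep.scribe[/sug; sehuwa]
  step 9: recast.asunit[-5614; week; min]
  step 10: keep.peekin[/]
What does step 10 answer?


CALL recite[/kamatr/prowe]
RET  ToolError: not found
CALL mkfold[/pirest]
RET  ok
CALL scribe[/pirest/hopre; sta]
RET  created
CALL strike[/pirest/hopre]
RET  ok
CALL strike[/pirest]
RET  ok
CALL scribe[/sug; brump_imp]
RET  created
CALL scribe[/sug; tretri]
RET  overwrote
CALL scribe[/sug; sehuwa]
RET  overwrote
CALL asunit[-5614; week; min]
RET  -56589120
CALL peekin[/]
RET  [sug]

Answer: [sug]


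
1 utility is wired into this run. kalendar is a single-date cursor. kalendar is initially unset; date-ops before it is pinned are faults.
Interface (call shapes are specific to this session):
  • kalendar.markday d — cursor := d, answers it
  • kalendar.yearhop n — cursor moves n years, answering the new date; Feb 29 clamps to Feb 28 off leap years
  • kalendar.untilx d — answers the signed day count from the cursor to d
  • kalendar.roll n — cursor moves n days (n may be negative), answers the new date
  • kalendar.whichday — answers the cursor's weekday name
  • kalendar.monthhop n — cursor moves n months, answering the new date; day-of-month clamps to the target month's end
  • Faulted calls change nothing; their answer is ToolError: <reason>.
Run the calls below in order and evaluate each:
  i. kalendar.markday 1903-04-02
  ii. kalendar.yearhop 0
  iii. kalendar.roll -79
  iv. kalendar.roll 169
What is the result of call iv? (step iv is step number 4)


// 1. kalendar.markday(d: 1903-04-02) => 1903-04-02
// 2. kalendar.yearhop(n: 0) => 1903-04-02
// 3. kalendar.roll(n: -79) => 1903-01-13
// 4. kalendar.roll(n: 169) => 1903-07-01

Answer: 1903-07-01


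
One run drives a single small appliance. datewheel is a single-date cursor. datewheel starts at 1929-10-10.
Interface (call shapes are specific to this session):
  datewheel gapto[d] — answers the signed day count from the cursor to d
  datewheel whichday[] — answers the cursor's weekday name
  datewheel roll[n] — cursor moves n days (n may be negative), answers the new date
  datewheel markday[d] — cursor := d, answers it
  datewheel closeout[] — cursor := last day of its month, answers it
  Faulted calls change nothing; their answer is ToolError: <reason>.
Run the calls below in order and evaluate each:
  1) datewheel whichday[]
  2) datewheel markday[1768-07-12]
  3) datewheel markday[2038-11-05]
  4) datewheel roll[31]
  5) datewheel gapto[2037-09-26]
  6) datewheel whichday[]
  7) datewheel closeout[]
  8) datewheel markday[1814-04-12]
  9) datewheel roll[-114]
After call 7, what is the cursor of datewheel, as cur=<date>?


Answer: cur=2038-12-31

Derivation:
·→ datewheel whichday()
·← Thursday
·→ datewheel markday(d→1768-07-12)
·← 1768-07-12
·→ datewheel markday(d→2038-11-05)
·← 2038-11-05
·→ datewheel roll(n→31)
·← 2038-12-06
·→ datewheel gapto(d→2037-09-26)
·← -436
·→ datewheel whichday()
·← Monday
·→ datewheel closeout()
·← 2038-12-31
·→ datewheel markday(d→1814-04-12)
·← 1814-04-12
·→ datewheel roll(n→-114)
·← 1813-12-19


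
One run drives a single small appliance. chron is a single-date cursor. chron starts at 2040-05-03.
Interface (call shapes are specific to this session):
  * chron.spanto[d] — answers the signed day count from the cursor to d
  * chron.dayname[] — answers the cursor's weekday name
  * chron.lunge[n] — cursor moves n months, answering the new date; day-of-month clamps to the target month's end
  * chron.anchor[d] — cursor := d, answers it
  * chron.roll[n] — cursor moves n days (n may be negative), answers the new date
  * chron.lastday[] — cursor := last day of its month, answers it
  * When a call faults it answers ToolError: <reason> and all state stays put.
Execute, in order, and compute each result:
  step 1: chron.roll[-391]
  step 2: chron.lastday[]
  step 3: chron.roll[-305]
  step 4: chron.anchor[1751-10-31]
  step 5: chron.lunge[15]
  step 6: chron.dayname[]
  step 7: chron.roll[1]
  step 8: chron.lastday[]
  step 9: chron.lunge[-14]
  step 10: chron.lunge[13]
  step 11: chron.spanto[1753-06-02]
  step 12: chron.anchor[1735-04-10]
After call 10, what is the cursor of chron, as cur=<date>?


$ chron.roll n: -391
  2039-04-08
$ chron.lastday
  2039-04-30
$ chron.roll n: -305
  2038-06-29
$ chron.anchor d: 1751-10-31
  1751-10-31
$ chron.lunge n: 15
  1753-01-31
$ chron.dayname
  Wednesday
$ chron.roll n: 1
  1753-02-01
$ chron.lastday
  1753-02-28
$ chron.lunge n: -14
  1751-12-28
$ chron.lunge n: 13
  1753-01-28
$ chron.spanto d: 1753-06-02
  125
$ chron.anchor d: 1735-04-10
  1735-04-10

Answer: cur=1753-01-28


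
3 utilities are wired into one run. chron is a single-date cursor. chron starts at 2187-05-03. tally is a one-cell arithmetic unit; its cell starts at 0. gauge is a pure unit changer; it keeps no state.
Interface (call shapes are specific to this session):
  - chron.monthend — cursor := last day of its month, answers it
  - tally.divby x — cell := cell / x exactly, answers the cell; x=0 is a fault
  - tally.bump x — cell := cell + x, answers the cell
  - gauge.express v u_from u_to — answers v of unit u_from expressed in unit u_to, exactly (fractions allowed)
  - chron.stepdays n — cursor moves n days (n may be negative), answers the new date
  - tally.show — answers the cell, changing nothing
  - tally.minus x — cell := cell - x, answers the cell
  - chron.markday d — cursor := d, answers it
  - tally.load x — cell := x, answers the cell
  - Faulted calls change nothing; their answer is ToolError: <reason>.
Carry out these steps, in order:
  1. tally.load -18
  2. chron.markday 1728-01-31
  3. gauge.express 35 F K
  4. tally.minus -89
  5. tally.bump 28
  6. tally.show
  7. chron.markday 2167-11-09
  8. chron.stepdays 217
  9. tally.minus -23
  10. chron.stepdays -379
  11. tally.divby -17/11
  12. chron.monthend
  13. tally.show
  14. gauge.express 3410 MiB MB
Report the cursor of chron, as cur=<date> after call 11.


Answer: cur=2167-05-31

Derivation:
;; load(x=-18) : -18
;; markday(d=1728-01-31) : 1728-01-31
;; express(v=35, u_from=F, u_to=K) : 16489/60
;; minus(x=-89) : 71
;; bump(x=28) : 99
;; show() : 99
;; markday(d=2167-11-09) : 2167-11-09
;; stepdays(n=217) : 2168-06-13
;; minus(x=-23) : 122
;; stepdays(n=-379) : 2167-05-31
;; divby(x=-17/11) : -1342/17
;; monthend() : 2167-05-31
;; show() : -1342/17
;; express(v=3410, u_from=MiB, u_to=MB) : 11173888/3125


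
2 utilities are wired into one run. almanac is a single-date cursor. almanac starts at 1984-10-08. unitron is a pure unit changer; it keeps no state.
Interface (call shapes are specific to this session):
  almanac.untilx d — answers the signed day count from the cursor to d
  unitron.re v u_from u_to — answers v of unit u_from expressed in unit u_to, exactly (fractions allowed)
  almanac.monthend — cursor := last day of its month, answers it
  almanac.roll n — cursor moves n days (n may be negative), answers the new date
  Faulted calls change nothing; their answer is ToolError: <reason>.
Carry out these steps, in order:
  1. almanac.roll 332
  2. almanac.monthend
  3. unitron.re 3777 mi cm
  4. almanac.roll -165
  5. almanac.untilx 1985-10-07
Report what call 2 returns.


Answer: 1985-09-30

Derivation:
→ almanac.roll(n=332)
← 1985-09-05
→ almanac.monthend()
← 1985-09-30
→ unitron.re(v=3777, u_from=mi, u_to=cm)
← 3039246144/5
→ almanac.roll(n=-165)
← 1985-04-18
→ almanac.untilx(d=1985-10-07)
← 172


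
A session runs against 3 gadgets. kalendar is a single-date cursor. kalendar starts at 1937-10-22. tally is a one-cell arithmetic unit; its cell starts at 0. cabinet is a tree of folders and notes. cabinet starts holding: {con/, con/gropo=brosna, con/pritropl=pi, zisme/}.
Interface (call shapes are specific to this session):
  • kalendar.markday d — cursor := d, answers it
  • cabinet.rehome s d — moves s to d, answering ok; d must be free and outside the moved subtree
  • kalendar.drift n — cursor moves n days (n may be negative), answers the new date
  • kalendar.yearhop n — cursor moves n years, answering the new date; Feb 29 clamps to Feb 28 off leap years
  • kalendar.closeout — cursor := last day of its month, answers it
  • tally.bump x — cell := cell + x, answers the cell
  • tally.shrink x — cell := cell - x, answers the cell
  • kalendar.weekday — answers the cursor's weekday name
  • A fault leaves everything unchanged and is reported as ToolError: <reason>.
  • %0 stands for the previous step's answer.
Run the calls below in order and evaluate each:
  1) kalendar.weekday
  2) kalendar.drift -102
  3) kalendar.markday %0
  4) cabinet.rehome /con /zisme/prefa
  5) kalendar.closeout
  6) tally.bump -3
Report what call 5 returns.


Answer: 1937-07-31

Derivation:
Step: kalendar.weekday[]
Result: Friday
Step: kalendar.drift[n→-102]
Result: 1937-07-12
Step: kalendar.markday[d→%0]
Result: 1937-07-12
Step: cabinet.rehome[s→/con; d→/zisme/prefa]
Result: ok
Step: kalendar.closeout[]
Result: 1937-07-31
Step: tally.bump[x→-3]
Result: -3


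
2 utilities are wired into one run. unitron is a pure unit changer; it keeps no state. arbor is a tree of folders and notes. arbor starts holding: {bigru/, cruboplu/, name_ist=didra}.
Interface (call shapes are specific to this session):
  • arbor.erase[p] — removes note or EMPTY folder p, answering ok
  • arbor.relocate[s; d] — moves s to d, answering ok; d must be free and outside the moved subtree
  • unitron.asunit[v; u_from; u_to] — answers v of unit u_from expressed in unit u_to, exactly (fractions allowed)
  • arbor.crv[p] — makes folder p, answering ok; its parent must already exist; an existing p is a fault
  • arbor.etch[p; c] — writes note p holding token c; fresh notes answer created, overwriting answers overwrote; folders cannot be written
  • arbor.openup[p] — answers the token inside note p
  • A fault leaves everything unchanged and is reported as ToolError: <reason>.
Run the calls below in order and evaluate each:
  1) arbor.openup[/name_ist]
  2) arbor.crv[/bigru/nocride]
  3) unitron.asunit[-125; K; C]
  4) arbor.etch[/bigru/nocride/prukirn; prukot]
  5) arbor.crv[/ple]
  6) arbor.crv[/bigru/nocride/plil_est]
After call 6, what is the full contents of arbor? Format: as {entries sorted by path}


Answer: {bigru/, bigru/nocride/, bigru/nocride/plil_est/, bigru/nocride/prukirn=prukot, cruboplu/, name_ist=didra, ple/}

Derivation:
# openup(p='/name_ist') ~> didra
# crv(p='/bigru/nocride') ~> ok
# asunit(v='-125', u_from='K', u_to='C') ~> -7963/20
# etch(p='/bigru/nocride/prukirn', c='prukot') ~> created
# crv(p='/ple') ~> ok
# crv(p='/bigru/nocride/plil_est') ~> ok


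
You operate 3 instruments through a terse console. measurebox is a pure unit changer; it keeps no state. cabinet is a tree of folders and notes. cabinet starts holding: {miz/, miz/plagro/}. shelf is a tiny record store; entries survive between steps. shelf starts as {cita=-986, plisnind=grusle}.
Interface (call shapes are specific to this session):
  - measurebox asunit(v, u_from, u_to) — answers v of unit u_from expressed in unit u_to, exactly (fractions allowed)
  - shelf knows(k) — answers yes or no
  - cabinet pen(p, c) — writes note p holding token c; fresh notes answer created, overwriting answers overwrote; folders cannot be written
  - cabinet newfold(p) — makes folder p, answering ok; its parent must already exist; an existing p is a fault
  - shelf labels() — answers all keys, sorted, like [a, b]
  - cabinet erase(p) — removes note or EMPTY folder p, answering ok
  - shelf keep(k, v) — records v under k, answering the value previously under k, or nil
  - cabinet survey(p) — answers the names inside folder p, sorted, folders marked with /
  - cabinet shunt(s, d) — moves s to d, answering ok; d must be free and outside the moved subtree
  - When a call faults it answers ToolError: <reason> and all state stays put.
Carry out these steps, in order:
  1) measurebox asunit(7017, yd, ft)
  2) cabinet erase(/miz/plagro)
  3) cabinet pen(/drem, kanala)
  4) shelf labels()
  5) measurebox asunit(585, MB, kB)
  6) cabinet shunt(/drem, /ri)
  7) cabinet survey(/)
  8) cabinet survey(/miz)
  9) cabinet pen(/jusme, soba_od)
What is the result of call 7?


Answer: [miz/, ri]

Derivation:
Then measurebox asunit(v='7017', u_from='yd', u_to='ft'), → 21051.
Then cabinet erase(p='/miz/plagro'), yielding ok.
I call cabinet pen(p='/drem', c='kanala'), yielding created.
Now I run shelf labels(), yielding [cita, plisnind].
Calling measurebox asunit(v='585', u_from='MB', u_to='kB'), yielding 585000.
Then cabinet shunt(s='/drem', d='/ri'), yielding ok.
Calling cabinet survey(p='/'), yielding [miz/, ri].
Next I call cabinet survey(p='/miz'), which returns [].
Then cabinet pen(p='/jusme', c='soba_od'), which returns created.


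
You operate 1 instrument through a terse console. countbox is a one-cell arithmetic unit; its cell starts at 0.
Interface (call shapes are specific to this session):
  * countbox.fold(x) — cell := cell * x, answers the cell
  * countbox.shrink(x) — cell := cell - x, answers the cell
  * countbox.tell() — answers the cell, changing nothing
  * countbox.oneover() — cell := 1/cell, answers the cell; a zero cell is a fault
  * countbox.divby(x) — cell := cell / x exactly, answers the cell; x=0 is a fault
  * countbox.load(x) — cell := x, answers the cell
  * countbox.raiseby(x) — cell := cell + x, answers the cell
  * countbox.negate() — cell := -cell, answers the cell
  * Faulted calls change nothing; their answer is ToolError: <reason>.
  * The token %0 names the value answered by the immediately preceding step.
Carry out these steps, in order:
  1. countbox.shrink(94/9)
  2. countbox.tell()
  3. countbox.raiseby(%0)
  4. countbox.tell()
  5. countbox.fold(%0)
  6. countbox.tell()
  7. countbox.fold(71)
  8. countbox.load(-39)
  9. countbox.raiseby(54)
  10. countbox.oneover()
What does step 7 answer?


·→ countbox.shrink(x: 94/9)
·← -94/9
·→ countbox.tell()
·← -94/9
·→ countbox.raiseby(x: %0)
·← -188/9
·→ countbox.tell()
·← -188/9
·→ countbox.fold(x: %0)
·← 35344/81
·→ countbox.tell()
·← 35344/81
·→ countbox.fold(x: 71)
·← 2509424/81
·→ countbox.load(x: -39)
·← -39
·→ countbox.raiseby(x: 54)
·← 15
·→ countbox.oneover()
·← 1/15

Answer: 2509424/81


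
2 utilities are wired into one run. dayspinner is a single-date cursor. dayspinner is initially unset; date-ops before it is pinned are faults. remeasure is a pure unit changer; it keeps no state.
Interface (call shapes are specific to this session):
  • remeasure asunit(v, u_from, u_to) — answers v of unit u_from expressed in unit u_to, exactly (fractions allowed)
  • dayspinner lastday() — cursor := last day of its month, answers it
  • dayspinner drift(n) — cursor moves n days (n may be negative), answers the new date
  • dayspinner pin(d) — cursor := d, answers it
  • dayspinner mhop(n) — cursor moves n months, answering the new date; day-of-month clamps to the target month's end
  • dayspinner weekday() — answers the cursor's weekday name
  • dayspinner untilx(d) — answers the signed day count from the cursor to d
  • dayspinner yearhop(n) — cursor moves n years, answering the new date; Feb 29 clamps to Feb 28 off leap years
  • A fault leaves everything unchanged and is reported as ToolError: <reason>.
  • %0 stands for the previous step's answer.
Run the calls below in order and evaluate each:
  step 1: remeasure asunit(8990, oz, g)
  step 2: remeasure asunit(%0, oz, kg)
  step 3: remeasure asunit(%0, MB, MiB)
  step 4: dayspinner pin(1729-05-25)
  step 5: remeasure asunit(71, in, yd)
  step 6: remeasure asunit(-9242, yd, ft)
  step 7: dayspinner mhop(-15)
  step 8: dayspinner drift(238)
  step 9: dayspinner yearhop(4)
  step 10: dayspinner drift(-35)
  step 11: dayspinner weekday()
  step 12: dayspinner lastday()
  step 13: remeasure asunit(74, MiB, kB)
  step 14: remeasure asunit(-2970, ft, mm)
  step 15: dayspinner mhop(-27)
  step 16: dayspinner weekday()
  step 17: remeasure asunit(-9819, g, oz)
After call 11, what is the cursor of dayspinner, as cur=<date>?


Answer: cur=1732-09-15

Derivation:
! 1. remeasure asunit(v→8990, u_from→oz, u_to→g) : 40777954063/160000
! 2. remeasure asunit(v→%0, u_from→oz, u_to→kg) : 1849656882718729931/256000000000000
! 3. remeasure asunit(v→%0, u_from→MB, u_to→MiB) : 1849656882718729931/268435456000000
! 4. dayspinner pin(d→1729-05-25) : 1729-05-25
! 5. remeasure asunit(v→71, u_from→in, u_to→yd) : 71/36
! 6. remeasure asunit(v→-9242, u_from→yd, u_to→ft) : -27726
! 7. dayspinner mhop(n→-15) : 1728-02-25
! 8. dayspinner drift(n→238) : 1728-10-20
! 9. dayspinner yearhop(n→4) : 1732-10-20
! 10. dayspinner drift(n→-35) : 1732-09-15
! 11. dayspinner weekday() : Monday
! 12. dayspinner lastday() : 1732-09-30
! 13. remeasure asunit(v→74, u_from→MiB, u_to→kB) : 9699328/125
! 14. remeasure asunit(v→-2970, u_from→ft, u_to→mm) : -905256
! 15. dayspinner mhop(n→-27) : 1730-06-30
! 16. dayspinner weekday() : Friday
! 17. remeasure asunit(v→-9819, u_from→g, u_to→oz) : -15710400000/45359237


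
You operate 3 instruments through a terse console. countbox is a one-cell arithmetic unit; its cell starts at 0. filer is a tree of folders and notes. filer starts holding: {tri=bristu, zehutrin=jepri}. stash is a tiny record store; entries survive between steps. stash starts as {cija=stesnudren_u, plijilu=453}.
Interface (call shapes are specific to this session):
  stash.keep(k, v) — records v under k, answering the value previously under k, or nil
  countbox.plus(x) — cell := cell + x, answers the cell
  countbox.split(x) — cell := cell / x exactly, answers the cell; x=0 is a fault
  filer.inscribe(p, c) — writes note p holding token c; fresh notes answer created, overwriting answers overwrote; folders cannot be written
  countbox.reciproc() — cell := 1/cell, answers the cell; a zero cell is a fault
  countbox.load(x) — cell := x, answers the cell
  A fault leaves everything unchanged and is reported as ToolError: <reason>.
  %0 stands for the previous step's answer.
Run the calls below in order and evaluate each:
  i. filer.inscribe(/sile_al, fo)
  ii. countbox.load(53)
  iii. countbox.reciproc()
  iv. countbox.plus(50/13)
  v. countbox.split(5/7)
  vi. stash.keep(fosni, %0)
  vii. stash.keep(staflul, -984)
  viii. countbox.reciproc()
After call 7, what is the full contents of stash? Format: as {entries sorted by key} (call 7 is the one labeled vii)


Answer: {cija=stesnudren_u, fosni=18641/3445, plijilu=453, staflul=-984}

Derivation:
$ filer.inscribe /sile_al fo
:: created
$ countbox.load 53
:: 53
$ countbox.reciproc
:: 1/53
$ countbox.plus 50/13
:: 2663/689
$ countbox.split 5/7
:: 18641/3445
$ stash.keep fosni %0
:: nil
$ stash.keep staflul -984
:: nil
$ countbox.reciproc
:: 3445/18641


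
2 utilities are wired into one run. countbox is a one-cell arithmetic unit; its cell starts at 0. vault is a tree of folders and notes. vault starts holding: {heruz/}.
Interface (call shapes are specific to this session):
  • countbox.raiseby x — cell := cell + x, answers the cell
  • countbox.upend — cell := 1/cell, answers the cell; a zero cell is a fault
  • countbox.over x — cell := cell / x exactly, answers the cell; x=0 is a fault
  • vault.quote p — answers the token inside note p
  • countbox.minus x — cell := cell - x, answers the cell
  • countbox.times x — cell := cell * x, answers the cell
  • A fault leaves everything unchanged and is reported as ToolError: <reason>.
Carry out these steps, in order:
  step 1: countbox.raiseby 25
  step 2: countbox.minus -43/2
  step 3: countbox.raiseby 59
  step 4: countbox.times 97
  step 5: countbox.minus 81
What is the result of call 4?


~$ raiseby 25
= 25
~$ minus -43/2
= 93/2
~$ raiseby 59
= 211/2
~$ times 97
= 20467/2
~$ minus 81
= 20305/2

Answer: 20467/2


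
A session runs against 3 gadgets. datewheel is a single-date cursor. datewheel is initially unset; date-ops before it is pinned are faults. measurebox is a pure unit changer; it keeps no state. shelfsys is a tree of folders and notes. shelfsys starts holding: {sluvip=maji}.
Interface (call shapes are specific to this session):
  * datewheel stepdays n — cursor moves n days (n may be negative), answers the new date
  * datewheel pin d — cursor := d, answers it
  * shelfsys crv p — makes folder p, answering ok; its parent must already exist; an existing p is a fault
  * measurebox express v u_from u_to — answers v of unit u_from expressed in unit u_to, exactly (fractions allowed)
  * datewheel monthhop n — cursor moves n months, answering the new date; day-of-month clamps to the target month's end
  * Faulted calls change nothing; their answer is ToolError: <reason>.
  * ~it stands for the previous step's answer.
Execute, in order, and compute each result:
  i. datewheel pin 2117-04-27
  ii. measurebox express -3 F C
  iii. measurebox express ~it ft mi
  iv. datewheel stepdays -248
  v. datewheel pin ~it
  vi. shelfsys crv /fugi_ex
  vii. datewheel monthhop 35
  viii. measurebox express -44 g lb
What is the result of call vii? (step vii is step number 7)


Answer: 2119-07-22

Derivation:
CALL datewheel pin[d=2117-04-27]
RET  2117-04-27
CALL measurebox express[v=-3; u_from=F; u_to=C]
RET  -175/9
CALL measurebox express[v=~it; u_from=ft; u_to=mi]
RET  -35/9504
CALL datewheel stepdays[n=-248]
RET  2116-08-22
CALL datewheel pin[d=~it]
RET  2116-08-22
CALL shelfsys crv[p=/fugi_ex]
RET  ok
CALL datewheel monthhop[n=35]
RET  2119-07-22
CALL measurebox express[v=-44; u_from=g; u_to=lb]
RET  -400000/4123567


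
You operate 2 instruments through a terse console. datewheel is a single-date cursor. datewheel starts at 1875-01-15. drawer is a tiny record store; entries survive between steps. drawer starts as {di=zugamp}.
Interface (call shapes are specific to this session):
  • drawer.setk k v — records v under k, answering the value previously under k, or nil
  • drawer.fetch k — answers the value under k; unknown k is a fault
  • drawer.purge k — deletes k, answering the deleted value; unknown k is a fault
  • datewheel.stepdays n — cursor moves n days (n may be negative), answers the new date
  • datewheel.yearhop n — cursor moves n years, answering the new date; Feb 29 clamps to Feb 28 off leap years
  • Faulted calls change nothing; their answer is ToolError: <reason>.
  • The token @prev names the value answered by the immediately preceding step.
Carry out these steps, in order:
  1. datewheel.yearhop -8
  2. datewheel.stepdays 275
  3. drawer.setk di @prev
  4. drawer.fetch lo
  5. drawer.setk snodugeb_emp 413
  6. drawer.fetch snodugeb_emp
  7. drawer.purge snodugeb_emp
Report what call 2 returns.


Answer: 1867-10-17

Derivation:
$ datewheel.yearhop n='-8'
[out] 1867-01-15
$ datewheel.stepdays n='275'
[out] 1867-10-17
$ drawer.setk k='di' v='@prev'
[out] zugamp
$ drawer.fetch k='lo'
[out] ToolError: no such key lo
$ drawer.setk k='snodugeb_emp' v='413'
[out] nil
$ drawer.fetch k='snodugeb_emp'
[out] 413
$ drawer.purge k='snodugeb_emp'
[out] 413


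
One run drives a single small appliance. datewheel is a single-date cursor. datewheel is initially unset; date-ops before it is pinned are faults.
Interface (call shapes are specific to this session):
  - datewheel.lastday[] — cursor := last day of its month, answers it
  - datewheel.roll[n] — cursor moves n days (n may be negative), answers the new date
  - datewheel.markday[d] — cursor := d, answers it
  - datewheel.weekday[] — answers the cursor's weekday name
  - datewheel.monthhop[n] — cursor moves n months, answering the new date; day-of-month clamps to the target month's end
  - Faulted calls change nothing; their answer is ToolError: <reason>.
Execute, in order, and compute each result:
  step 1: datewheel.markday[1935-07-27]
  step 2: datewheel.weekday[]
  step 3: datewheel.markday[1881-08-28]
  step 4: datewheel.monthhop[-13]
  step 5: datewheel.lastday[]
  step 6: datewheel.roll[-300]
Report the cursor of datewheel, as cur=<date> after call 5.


Now I run markday(d→1935-07-27), → 1935-07-27.
Next I call weekday(), yielding Saturday.
Invoking markday(d→1881-08-28), yielding 1881-08-28.
Using monthhop(n→-13), and see 1880-07-28.
Next I call lastday(), giving 1880-07-31.
Using roll(n→-300), which returns 1879-10-05.

Answer: cur=1880-07-31


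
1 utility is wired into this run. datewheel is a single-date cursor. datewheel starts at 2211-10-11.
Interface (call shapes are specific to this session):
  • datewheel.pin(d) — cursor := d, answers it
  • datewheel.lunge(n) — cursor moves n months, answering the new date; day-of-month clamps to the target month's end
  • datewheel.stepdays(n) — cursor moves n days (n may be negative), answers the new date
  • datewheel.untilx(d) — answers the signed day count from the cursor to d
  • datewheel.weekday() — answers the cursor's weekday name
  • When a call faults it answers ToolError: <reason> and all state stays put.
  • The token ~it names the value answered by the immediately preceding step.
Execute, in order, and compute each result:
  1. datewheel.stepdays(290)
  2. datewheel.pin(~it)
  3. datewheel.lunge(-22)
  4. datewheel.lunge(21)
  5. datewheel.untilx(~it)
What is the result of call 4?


Answer: 2212-06-27

Derivation:
-> datewheel.stepdays(n='290')
<- 2212-07-27
-> datewheel.pin(d='~it')
<- 2212-07-27
-> datewheel.lunge(n='-22')
<- 2210-09-27
-> datewheel.lunge(n='21')
<- 2212-06-27
-> datewheel.untilx(d='~it')
<- 0


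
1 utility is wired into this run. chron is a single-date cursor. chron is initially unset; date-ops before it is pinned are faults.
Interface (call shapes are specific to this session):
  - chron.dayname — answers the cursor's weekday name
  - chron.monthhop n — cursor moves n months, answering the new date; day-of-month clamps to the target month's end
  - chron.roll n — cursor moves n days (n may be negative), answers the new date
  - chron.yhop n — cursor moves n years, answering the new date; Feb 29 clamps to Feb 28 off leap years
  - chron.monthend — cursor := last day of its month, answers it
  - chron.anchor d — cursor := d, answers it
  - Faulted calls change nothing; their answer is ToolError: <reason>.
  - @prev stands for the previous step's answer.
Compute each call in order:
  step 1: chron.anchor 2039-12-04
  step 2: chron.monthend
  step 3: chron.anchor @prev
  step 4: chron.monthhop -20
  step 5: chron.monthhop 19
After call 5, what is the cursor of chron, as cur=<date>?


Answer: cur=2039-11-30

Derivation:
Step: anchor[d=2039-12-04]
Result: 2039-12-04
Step: monthend[]
Result: 2039-12-31
Step: anchor[d=@prev]
Result: 2039-12-31
Step: monthhop[n=-20]
Result: 2038-04-30
Step: monthhop[n=19]
Result: 2039-11-30


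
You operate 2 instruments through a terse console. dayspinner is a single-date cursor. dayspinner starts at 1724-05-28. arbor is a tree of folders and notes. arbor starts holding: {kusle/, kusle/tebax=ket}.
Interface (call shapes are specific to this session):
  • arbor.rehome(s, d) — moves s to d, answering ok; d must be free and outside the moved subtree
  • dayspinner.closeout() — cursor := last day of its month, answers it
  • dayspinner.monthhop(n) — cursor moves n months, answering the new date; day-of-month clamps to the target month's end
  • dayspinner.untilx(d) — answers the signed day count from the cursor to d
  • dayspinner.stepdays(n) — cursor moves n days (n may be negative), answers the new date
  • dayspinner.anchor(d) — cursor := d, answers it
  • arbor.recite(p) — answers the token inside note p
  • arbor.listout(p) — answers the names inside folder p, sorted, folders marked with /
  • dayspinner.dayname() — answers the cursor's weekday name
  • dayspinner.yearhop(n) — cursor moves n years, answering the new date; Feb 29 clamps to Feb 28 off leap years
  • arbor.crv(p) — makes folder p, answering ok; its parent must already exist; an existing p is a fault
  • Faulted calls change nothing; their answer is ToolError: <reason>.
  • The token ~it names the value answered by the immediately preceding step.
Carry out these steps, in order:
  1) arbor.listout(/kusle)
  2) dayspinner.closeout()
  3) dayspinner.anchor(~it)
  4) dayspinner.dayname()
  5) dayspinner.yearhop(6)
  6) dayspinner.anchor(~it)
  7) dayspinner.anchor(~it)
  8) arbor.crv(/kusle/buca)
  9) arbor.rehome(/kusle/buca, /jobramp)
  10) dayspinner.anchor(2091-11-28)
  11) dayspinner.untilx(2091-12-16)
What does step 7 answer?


% listout /kusle
[out] [tebax]
% closeout
[out] 1724-05-31
% anchor ~it
[out] 1724-05-31
% dayname
[out] Wednesday
% yearhop 6
[out] 1730-05-31
% anchor ~it
[out] 1730-05-31
% anchor ~it
[out] 1730-05-31
% crv /kusle/buca
[out] ok
% rehome /kusle/buca /jobramp
[out] ok
% anchor 2091-11-28
[out] 2091-11-28
% untilx 2091-12-16
[out] 18

Answer: 1730-05-31


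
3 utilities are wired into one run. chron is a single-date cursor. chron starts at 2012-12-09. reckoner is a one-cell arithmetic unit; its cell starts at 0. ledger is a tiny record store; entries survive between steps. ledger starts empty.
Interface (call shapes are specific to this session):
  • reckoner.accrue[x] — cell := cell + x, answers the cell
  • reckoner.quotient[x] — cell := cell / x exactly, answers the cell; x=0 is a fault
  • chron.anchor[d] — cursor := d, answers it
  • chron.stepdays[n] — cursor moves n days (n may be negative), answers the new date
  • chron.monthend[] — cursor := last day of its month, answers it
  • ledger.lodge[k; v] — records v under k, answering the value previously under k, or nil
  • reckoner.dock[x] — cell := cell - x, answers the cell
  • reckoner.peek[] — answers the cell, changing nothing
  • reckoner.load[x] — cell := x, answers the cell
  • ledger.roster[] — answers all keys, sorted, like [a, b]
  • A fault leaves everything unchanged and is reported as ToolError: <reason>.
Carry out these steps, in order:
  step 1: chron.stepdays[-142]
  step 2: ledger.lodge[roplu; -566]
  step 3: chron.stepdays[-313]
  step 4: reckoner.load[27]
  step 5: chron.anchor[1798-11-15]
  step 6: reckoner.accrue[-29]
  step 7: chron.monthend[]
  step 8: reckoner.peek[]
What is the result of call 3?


Then chron.stepdays passing n: -142, and get 2012-07-20.
I use ledger.lodge passing k: roplu, v: -566, yielding nil.
I try chron.stepdays passing n: -313, and observe 2011-09-11.
Invoking reckoner.load passing x: 27, and observe 27.
I use chron.anchor passing d: 1798-11-15, and observe 1798-11-15.
I use reckoner.accrue passing x: -29, and observe -2.
Using chron.monthend(), and get 1798-11-30.
Then reckoner.peek(), → -2.

Answer: 2011-09-11
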